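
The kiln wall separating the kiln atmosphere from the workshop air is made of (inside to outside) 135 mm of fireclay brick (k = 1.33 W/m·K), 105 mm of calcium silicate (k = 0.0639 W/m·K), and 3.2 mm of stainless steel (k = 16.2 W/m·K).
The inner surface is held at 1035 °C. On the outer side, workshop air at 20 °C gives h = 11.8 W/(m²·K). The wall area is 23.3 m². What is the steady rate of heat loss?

Q ≈ 12900 W

Using the resistance-network approach (series):
R_fireclay brick = L/(kA) = 0.135/(1.33×23.3) = 0.004356 K/W
R_calcium silicate = L/(kA) = 0.105/(0.0639×23.3) = 0.07052 K/W
R_stainless steel = L/(kA) = 0.0032/(16.2×23.3) = 8.478×10^-6 K/W
R_outer film = 1/(h_o·A) = 1/(11.8×23.3) = 0.003637 K/W
R_total = 0.07853 K/W
Q = ΔT / R_total = 1015 / 0.07853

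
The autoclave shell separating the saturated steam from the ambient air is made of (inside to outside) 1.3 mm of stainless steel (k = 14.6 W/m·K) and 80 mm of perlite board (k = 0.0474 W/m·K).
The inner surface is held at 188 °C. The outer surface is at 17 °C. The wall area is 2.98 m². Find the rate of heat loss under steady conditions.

Q ≈ 302 W

Thermal resistances in series:
R_stainless steel = L/(kA) = 0.0013/(14.6×2.98) = 2.988×10^-5 K/W
R_perlite board = L/(kA) = 0.08/(0.0474×2.98) = 0.5664 K/W
R_total = 0.5664 K/W
Q = ΔT / R_total = 171 / 0.5664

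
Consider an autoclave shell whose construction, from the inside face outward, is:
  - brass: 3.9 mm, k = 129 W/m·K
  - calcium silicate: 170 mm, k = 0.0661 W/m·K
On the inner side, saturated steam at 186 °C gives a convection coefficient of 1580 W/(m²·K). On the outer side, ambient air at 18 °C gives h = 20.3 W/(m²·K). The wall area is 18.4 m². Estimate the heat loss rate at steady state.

Q ≈ 1180 W

Model the wall as resistances in series:
R_inner film = 1/(h_i·A) = 1/(1580×18.4) = 3.44×10^-5 K/W
R_brass = L/(kA) = 0.0039/(129×18.4) = 1.643×10^-6 K/W
R_calcium silicate = L/(kA) = 0.17/(0.0661×18.4) = 0.1398 K/W
R_outer film = 1/(h_o·A) = 1/(20.3×18.4) = 0.002677 K/W
R_total = 0.1425 K/W
Q = ΔT / R_total = 168 / 0.1425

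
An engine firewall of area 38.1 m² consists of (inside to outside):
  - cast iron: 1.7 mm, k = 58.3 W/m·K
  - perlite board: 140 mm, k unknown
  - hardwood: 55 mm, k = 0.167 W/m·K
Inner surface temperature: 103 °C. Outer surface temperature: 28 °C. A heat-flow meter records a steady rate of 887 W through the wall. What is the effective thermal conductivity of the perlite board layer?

k ≈ 0.0484 W/(m·K)

Thermal resistances in series:
R_cast iron = L/(kA) = 0.0017/(58.3×38.1) = 7.653×10^-7 K/W
R_hardwood = L/(kA) = 0.055/(0.167×38.1) = 0.008644 K/W
Sum of known resistances R_other = 0.008645 K/W
Total R = ΔT/Q = 75/887 = 0.08455 K/W
R_perlite board = R_total − R_other = 0.07591 K/W
k = L/(R·A) = 0.14/(0.07591×38.1)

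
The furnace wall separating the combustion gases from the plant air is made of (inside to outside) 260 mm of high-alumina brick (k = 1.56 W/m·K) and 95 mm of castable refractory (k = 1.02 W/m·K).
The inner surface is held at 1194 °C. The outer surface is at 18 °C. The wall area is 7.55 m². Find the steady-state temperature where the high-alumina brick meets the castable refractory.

T ≈ 440 °C

Thermal resistances in series:
R_high-alumina brick = L/(kA) = 0.26/(1.56×7.55) = 0.02208 K/W
R_castable refractory = L/(kA) = 0.095/(1.02×7.55) = 0.01234 K/W
R_total = 0.03441 K/W;  Q = ΔT/R_total = 1176/0.03441 = 34180 W
T_interface = T_inner − Q·ΣR(inner→interface) = 1194 − 34200×0.02208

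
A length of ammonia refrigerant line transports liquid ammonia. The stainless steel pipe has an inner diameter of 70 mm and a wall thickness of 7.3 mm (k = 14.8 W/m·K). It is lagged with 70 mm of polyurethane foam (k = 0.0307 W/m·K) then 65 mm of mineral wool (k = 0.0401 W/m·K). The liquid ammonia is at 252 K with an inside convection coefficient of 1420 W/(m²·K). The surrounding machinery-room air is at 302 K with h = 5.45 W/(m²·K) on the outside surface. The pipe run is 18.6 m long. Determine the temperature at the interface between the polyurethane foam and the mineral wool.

Treating each annulus and film as a series resistance:
R_inner film = 1/(h_i·2πr₁L) = 1/(1420×2π×0.035×18.6) = 1.722×10^-4 K/W
R_stainless steel pipe wall = ln(42.3/35)/(2π×14.8×18.6) = 1.095×10^-4 K/W
R_polyurethane foam = ln(112.3/42.3)/(2π×0.0307×18.6) = 0.2721 K/W
R_mineral wool = ln(177.3/112.3)/(2π×0.0401×18.6) = 0.09745 K/W
R_outer film = 1/(h_o·2πr_oL) = 1/(5.45×2π×0.1773×18.6) = 0.008855 K/W
R_total = 0.3787 K/W
Q = ΔT/R_total = 50/0.3787
Q = 132 W
T_interface = T_inner + Q·ΣR(inner→interface) = 252 + 132×0.2724

T ≈ 288 K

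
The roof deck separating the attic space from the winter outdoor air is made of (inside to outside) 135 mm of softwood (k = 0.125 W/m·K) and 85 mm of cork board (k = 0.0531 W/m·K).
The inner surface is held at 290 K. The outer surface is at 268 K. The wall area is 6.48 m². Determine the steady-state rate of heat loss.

Series thermal resistances:
R_softwood = L/(kA) = 0.135/(0.125×6.48) = 0.1667 K/W
R_cork board = L/(kA) = 0.085/(0.0531×6.48) = 0.247 K/W
R_total = 0.4137 K/W
Q = ΔT / R_total = 22 / 0.4137

Q ≈ 53.2 W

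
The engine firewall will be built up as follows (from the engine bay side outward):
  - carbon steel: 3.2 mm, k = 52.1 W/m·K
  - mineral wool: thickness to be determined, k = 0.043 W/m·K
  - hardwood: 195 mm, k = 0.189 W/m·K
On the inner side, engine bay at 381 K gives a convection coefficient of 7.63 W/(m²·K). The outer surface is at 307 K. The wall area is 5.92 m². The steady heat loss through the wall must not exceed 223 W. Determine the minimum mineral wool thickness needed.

Treating each layer as a thermal resistance in series:
R_inner film = 1/(h_i·A) = 1/(7.63×5.92) = 0.02214 K/W
R_carbon steel = L/(kA) = 0.0032/(52.1×5.92) = 1.038×10^-5 K/W
R_hardwood = L/(kA) = 0.195/(0.189×5.92) = 0.1743 K/W
Sum of the known resistances R_other = 0.1964 K/W
Required total resistance R_tot = ΔT/Q_allow = 74/223 = 0.3318 K/W
R_mineral wool = R_tot − R_other = 0.1354 K/W
L = R·k·A = 0.1354×0.043×5.92

L ≈ 34.5 mm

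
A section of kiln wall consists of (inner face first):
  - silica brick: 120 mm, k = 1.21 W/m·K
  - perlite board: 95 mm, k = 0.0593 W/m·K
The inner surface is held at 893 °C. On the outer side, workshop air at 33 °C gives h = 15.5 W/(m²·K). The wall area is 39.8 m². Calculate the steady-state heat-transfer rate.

Treating each layer as a thermal resistance in series:
R_silica brick = L/(kA) = 0.12/(1.21×39.8) = 0.002492 K/W
R_perlite board = L/(kA) = 0.095/(0.0593×39.8) = 0.04025 K/W
R_outer film = 1/(h_o·A) = 1/(15.5×39.8) = 0.001621 K/W
R_total = 0.04436 K/W
Q = ΔT / R_total = 860 / 0.04436

Q ≈ 19400 W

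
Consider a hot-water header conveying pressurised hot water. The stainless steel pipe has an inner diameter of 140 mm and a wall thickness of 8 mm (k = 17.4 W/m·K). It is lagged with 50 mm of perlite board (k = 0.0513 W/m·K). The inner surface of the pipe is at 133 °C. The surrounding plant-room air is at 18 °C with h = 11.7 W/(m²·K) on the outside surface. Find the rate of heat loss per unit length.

q′ ≈ 70 W/m

Per-layer cylindrical resistances, series-summed:
R_stainless steel pipe wall = ln(78/70)/(2π×17.4×1) = 9.898×10^-4 K/W
R_perlite board = ln(128/78)/(2π×0.0513×1) = 1.537 K/W
R_outer film = 1/(h_o·2πr_oL) = 1/(11.7×2π×0.128×1) = 0.1063 K/W
R_total = 1.644 K/W
Q = ΔT/R_total = 115/1.644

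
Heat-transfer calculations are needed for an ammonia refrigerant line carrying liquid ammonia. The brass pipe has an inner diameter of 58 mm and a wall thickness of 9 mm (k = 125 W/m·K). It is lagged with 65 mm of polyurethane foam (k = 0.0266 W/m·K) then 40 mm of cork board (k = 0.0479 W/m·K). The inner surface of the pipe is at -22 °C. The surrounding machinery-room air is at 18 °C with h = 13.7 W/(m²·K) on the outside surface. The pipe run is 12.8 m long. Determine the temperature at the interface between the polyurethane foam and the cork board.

Treating each annulus and film as a series resistance:
R_brass pipe wall = ln(38/29)/(2π×125×12.8) = 2.689×10^-5 K/W
R_polyurethane foam = ln(103/38)/(2π×0.0266×12.8) = 0.4661 K/W
R_cork board = ln(143/103)/(2π×0.0479×12.8) = 0.08517 K/W
R_outer film = 1/(h_o·2πr_oL) = 1/(13.7×2π×0.143×12.8) = 0.006347 K/W
R_total = 0.5577 K/W
Q = ΔT/R_total = 40/0.5577
Q = 71.7 W
T_interface = T_inner + Q·ΣR(inner→interface) = -22 + 71.7×0.4661

T ≈ 11.4 °C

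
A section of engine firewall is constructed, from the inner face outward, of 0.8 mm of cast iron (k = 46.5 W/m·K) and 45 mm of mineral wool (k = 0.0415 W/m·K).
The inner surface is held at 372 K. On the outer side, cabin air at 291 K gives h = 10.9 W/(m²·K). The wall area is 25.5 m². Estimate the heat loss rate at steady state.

Q ≈ 1760 W

Treating each layer as a thermal resistance in series:
R_cast iron = L/(kA) = 0.0008/(46.5×25.5) = 6.747×10^-7 K/W
R_mineral wool = L/(kA) = 0.045/(0.0415×25.5) = 0.04252 K/W
R_outer film = 1/(h_o·A) = 1/(10.9×25.5) = 0.003598 K/W
R_total = 0.04612 K/W
Q = ΔT / R_total = 81 / 0.04612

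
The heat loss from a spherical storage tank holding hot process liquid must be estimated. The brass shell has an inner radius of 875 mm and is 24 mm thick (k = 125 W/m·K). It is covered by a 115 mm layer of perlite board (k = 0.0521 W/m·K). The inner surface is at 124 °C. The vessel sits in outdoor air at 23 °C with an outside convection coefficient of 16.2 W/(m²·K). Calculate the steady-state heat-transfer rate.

Q ≈ 511 W

For a spherical shell R = (1/r₁ − 1/r₂)/(4πk); film R = 1/(h·4πr²). In series:
R_brass shell = (1/0.875 − 1/0.899)/(4π×125) = 1.942×10^-5 K/W
R_perlite board = (1/0.899 − 1/1.014)/(4π×0.0521) = 0.1927 K/W
R_outer film = 1/(h·4πr_o²) = 1/(16.2×4π×1.014²) = 0.004777 K/W
R_total = 0.1975 K/W
Q = ΔT/R_total = 101/0.1975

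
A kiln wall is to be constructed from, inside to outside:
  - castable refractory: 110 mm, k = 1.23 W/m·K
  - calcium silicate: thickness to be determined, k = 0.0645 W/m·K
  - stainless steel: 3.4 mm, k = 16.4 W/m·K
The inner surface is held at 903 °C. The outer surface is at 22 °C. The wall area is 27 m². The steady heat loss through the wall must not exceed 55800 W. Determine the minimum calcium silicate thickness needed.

L ≈ 21.7 mm

Using the resistance-network approach (series):
R_castable refractory = L/(kA) = 0.11/(1.23×27) = 0.003312 K/W
R_stainless steel = L/(kA) = 0.0034/(16.4×27) = 7.678×10^-6 K/W
Sum of the known resistances R_other = 0.00332 K/W
Required total resistance R_tot = ΔT/Q_allow = 881/55800 = 0.01579 K/W
R_calcium silicate = R_tot − R_other = 0.01247 K/W
L = R·k·A = 0.01247×0.0645×27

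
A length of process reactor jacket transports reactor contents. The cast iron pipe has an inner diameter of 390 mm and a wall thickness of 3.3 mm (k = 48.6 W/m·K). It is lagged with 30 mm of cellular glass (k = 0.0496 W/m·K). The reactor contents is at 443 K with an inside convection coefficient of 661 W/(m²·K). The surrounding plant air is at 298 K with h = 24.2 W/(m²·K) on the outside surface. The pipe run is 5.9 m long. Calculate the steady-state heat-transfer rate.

Per-layer cylindrical resistances, series-summed:
R_inner film = 1/(h_i·2πr₁L) = 1/(661×2π×0.195×5.9) = 2.093×10^-4 K/W
R_cast iron pipe wall = ln(198.3/195)/(2π×48.6×5.9) = 9.315×10^-6 K/W
R_cellular glass = ln(228.3/198.3)/(2π×0.0496×5.9) = 0.07662 K/W
R_outer film = 1/(h_o·2πr_oL) = 1/(24.2×2π×0.2283×5.9) = 0.004883 K/W
R_total = 0.08172 K/W
Q = ΔT/R_total = 145/0.08172

Q ≈ 1770 W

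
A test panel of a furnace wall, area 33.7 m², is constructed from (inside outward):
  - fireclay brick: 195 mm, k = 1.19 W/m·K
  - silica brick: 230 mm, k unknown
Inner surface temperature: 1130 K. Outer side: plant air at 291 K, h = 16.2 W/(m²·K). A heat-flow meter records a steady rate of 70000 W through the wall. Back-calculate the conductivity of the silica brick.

k ≈ 1.29 W/(m·K)

Thermal resistances in series:
R_fireclay brick = L/(kA) = 0.195/(1.19×33.7) = 0.004862 K/W
R_outer film = 1/(h_o·A) = 1/(16.2×33.7) = 0.001832 K/W
Sum of known resistances R_other = 0.006694 K/W
Total R = ΔT/Q = 839/70000 = 0.01199 K/W
R_silica brick = R_total − R_other = 0.005292 K/W
k = L/(R·A) = 0.23/(0.005292×33.7)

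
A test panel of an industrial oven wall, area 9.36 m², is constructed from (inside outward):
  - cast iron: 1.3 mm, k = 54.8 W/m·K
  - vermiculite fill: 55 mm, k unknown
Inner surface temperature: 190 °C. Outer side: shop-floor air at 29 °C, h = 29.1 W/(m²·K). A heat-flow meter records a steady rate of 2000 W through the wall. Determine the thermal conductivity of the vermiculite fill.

Model the wall as resistances in series:
R_cast iron = L/(kA) = 0.0013/(54.8×9.36) = 2.534×10^-6 K/W
R_outer film = 1/(h_o·A) = 1/(29.1×9.36) = 0.003671 K/W
Sum of known resistances R_other = 0.003674 K/W
Total R = ΔT/Q = 161/2000 = 0.0805 K/W
R_vermiculite fill = R_total − R_other = 0.07683 K/W
k = L/(R·A) = 0.055/(0.07683×9.36)

k ≈ 0.0765 W/(m·K)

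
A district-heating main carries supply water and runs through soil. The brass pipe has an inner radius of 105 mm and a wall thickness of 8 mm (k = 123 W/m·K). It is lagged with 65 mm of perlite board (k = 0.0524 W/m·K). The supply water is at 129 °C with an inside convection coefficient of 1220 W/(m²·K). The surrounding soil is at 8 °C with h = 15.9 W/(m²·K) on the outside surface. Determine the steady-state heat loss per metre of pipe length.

q′ ≈ 84.2 W/m

Treating each annulus and film as a series resistance:
R_inner film = 1/(h_i·2πr₁L) = 1/(1220×2π×0.105×1) = 0.001242 K/W
R_brass pipe wall = ln(113/105)/(2π×123×1) = 9.501×10^-5 K/W
R_perlite board = ln(178/113)/(2π×0.0524×1) = 1.38 K/W
R_outer film = 1/(h_o·2πr_oL) = 1/(15.9×2π×0.178×1) = 0.05623 K/W
R_total = 1.438 K/W
Q = ΔT/R_total = 121/1.438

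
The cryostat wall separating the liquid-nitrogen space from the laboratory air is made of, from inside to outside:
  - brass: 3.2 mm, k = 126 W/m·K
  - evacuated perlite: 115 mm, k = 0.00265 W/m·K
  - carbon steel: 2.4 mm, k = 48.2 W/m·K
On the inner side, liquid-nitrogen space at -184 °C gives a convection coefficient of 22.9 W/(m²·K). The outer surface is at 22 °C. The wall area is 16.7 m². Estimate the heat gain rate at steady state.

Q ≈ 79.2 W

Treating each layer as a thermal resistance in series:
R_inner film = 1/(h_i·A) = 1/(22.9×16.7) = 0.002615 K/W
R_brass = L/(kA) = 0.0032/(126×16.7) = 1.521×10^-6 K/W
R_evacuated perlite = L/(kA) = 0.115/(0.00265×16.7) = 2.599 K/W
R_carbon steel = L/(kA) = 0.0024/(48.2×16.7) = 2.982×10^-6 K/W
R_total = 2.601 K/W
Q = ΔT / R_total = 206 / 2.601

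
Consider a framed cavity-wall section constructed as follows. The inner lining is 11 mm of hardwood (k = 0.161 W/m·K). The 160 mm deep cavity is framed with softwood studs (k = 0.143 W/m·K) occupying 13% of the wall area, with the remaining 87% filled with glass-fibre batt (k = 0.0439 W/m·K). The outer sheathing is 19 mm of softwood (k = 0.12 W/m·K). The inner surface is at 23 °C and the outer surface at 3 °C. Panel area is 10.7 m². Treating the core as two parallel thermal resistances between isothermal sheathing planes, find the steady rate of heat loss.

Q ≈ 70.3 W

Sheathing layers in series; stud and cavity paths in parallel between them.
R_inner = 0.011/(0.161×10.7) = 0.006385 K/W
R_stud  = 0.16/(0.143×0.13×10.7) = 0.8044 K/W
R_cav   = 0.16/(0.0439×0.87×10.7) = 0.3915 K/W
1/R_core = 1/R_stud + 1/R_cav → R_core = 0.2633 K/W
R_outer = 0.019/(0.12×10.7) = 0.0148 K/W
R_total = 0.2845 K/W
Q = ΔT/R_total = 20/0.2845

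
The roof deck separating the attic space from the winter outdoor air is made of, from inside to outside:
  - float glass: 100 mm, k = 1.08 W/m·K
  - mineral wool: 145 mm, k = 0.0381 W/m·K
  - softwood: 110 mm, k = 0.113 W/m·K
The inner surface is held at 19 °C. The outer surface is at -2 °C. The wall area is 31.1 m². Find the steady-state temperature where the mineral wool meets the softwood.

T ≈ 2.2 °C

Using the resistance-network approach (series):
R_float glass = L/(kA) = 0.1/(1.08×31.1) = 0.002977 K/W
R_mineral wool = L/(kA) = 0.145/(0.0381×31.1) = 0.1224 K/W
R_softwood = L/(kA) = 0.11/(0.113×31.1) = 0.0313 K/W
R_total = 0.1567 K/W;  Q = ΔT/R_total = 21/0.1567 = 134.1 W
T_interface = T_inner − Q·ΣR(inner→interface) = 19 − 134×0.1253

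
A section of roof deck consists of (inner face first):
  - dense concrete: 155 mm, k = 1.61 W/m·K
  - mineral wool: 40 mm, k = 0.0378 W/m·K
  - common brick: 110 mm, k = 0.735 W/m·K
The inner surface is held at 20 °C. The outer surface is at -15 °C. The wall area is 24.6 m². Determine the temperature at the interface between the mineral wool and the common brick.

T ≈ -11 °C

Treating each layer as a thermal resistance in series:
R_dense concrete = L/(kA) = 0.155/(1.61×24.6) = 0.003914 K/W
R_mineral wool = L/(kA) = 0.04/(0.0378×24.6) = 0.04302 K/W
R_common brick = L/(kA) = 0.11/(0.735×24.6) = 0.006084 K/W
R_total = 0.05301 K/W;  Q = ΔT/R_total = 35/0.05301 = 660.2 W
T_interface = T_inner − Q·ΣR(inner→interface) = 20 − 660×0.04693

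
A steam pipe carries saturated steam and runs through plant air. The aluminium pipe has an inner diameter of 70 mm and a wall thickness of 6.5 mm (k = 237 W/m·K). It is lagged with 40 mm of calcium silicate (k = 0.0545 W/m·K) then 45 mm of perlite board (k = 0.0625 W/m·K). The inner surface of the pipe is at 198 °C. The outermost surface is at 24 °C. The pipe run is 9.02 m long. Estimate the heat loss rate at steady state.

Per-layer cylindrical resistances, series-summed:
R_aluminium pipe wall = ln(41.5/35)/(2π×237×9.02) = 1.268×10^-5 K/W
R_calcium silicate = ln(81.5/41.5)/(2π×0.0545×9.02) = 0.2185 K/W
R_perlite board = ln(126.5/81.5)/(2π×0.0625×9.02) = 0.1241 K/W
R_total = 0.3426 K/W
Q = ΔT/R_total = 174/0.3426

Q ≈ 508 W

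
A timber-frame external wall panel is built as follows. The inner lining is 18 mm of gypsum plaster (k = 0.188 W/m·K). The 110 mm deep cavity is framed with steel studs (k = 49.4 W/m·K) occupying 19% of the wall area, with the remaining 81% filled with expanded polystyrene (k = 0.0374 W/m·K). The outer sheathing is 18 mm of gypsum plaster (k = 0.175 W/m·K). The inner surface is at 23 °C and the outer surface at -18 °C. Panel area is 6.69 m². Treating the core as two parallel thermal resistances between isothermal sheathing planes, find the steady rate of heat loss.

Sheathing layers in series; stud and cavity paths in parallel between them.
R_inner = 0.018/(0.188×6.69) = 0.01431 K/W
R_stud  = 0.11/(49.4×0.19×6.69) = 0.001752 K/W
R_cav   = 0.11/(0.0374×0.81×6.69) = 0.5428 K/W
1/R_core = 1/R_stud + 1/R_cav → R_core = 0.001746 K/W
R_outer = 0.018/(0.175×6.69) = 0.01537 K/W
R_total = 0.03143 K/W
Q = ΔT/R_total = 41/0.03143

Q ≈ 1300 W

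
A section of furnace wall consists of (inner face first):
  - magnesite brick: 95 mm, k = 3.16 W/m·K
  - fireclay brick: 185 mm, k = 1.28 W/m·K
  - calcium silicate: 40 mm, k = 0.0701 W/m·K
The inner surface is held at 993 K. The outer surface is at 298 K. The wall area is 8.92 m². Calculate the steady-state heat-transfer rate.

Q ≈ 8320 W

Model the wall as resistances in series:
R_magnesite brick = L/(kA) = 0.095/(3.16×8.92) = 0.00337 K/W
R_fireclay brick = L/(kA) = 0.185/(1.28×8.92) = 0.0162 K/W
R_calcium silicate = L/(kA) = 0.04/(0.0701×8.92) = 0.06397 K/W
R_total = 0.08354 K/W
Q = ΔT / R_total = 695 / 0.08354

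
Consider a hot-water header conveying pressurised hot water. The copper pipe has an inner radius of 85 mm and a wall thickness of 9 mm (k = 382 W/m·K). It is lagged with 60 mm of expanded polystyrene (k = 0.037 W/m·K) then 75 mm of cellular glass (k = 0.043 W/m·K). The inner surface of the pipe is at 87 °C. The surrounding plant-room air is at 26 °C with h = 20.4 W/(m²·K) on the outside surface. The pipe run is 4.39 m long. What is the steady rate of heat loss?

Cylindrical conduction, so R = ln(r₂/r₁)/(2πkL) per layer, in series:
R_copper pipe wall = ln(94/85)/(2π×382×4.39) = 9.552×10^-6 K/W
R_expanded polystyrene = ln(154/94)/(2π×0.037×4.39) = 0.4837 K/W
R_cellular glass = ln(229/154)/(2π×0.043×4.39) = 0.3345 K/W
R_outer film = 1/(h_o·2πr_oL) = 1/(20.4×2π×0.229×4.39) = 0.007761 K/W
R_total = 0.826 K/W
Q = ΔT/R_total = 61/0.826

Q ≈ 73.9 W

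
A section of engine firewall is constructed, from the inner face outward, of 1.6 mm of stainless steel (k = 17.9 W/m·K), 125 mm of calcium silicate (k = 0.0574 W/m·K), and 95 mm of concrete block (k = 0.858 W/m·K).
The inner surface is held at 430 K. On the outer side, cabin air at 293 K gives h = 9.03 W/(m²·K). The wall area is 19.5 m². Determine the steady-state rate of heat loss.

Q ≈ 1110 W

Series thermal resistances:
R_stainless steel = L/(kA) = 0.0016/(17.9×19.5) = 4.584×10^-6 K/W
R_calcium silicate = L/(kA) = 0.125/(0.0574×19.5) = 0.1117 K/W
R_concrete block = L/(kA) = 0.095/(0.858×19.5) = 0.005678 K/W
R_outer film = 1/(h_o·A) = 1/(9.03×19.5) = 0.005679 K/W
R_total = 0.123 K/W
Q = ΔT / R_total = 137 / 0.123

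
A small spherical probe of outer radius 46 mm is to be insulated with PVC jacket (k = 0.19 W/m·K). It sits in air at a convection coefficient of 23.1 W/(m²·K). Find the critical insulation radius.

r_cr ≈ 16.5 mm

For a sphere r_cr = 2k/h = 2×0.19/23.1
r_cr = 16.5 mm; since the bare radius (46 mm) is above r_cr, any added insulation will reduce heat loss.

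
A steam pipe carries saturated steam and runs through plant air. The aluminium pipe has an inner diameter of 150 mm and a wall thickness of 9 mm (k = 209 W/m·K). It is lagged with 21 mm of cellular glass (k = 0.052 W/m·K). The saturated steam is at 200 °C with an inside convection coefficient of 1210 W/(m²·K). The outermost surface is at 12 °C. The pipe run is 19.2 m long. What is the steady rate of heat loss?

Radial resistances (cylindrical: R_cond = ln(r_o/r_i)/(2πkL), R_conv = 1/(h·2πrL)):
R_inner film = 1/(h_i·2πr₁L) = 1/(1210×2π×0.075×19.2) = 9.134×10^-5 K/W
R_aluminium pipe wall = ln(84/75)/(2π×209×19.2) = 4.495×10^-6 K/W
R_cellular glass = ln(105/84)/(2π×0.052×19.2) = 0.03557 K/W
R_total = 0.03567 K/W
Q = ΔT/R_total = 188/0.03567

Q ≈ 5270 W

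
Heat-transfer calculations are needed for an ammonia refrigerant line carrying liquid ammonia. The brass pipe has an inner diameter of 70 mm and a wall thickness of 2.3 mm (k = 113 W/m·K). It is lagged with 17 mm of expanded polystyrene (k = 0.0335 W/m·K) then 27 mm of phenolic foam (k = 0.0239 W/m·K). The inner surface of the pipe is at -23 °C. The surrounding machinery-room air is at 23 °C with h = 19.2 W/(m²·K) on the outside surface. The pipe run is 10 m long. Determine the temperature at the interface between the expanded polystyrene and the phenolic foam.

T ≈ -5.06 °C

Per-layer cylindrical resistances, series-summed:
R_brass pipe wall = ln(37.3/35)/(2π×113×10) = 8.964×10^-6 K/W
R_expanded polystyrene = ln(54.3/37.3)/(2π×0.0335×10) = 0.1784 K/W
R_phenolic foam = ln(81.3/54.3)/(2π×0.0239×10) = 0.2688 K/W
R_outer film = 1/(h_o·2πr_oL) = 1/(19.2×2π×0.0813×10) = 0.0102 K/W
R_total = 0.4574 K/W
Q = ΔT/R_total = 46/0.4574
Q = 101 W
T_interface = T_inner + Q·ΣR(inner→interface) = -23 + 101×0.1784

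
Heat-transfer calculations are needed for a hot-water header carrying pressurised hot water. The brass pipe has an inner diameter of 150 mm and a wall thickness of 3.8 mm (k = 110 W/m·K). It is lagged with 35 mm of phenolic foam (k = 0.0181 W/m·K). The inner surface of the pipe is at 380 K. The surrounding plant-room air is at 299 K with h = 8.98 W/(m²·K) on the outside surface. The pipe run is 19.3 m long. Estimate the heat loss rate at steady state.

Per-layer cylindrical resistances, series-summed:
R_brass pipe wall = ln(78.8/75)/(2π×110×19.3) = 3.705×10^-6 K/W
R_phenolic foam = ln(113.8/78.8)/(2π×0.0181×19.3) = 0.1674 K/W
R_outer film = 1/(h_o·2πr_oL) = 1/(8.98×2π×0.1138×19.3) = 0.008069 K/W
R_total = 0.1755 K/W
Q = ΔT/R_total = 81/0.1755

Q ≈ 461 W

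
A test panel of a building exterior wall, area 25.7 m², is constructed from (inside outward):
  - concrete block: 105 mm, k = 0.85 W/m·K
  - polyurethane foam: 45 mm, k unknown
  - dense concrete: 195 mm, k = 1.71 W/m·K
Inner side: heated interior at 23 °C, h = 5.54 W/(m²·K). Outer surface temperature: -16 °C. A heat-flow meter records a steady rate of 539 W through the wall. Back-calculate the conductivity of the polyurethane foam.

Thermal resistances in series:
R_inner film = 1/(h_i·A) = 1/(5.54×25.7) = 0.007024 K/W
R_concrete block = L/(kA) = 0.105/(0.85×25.7) = 0.004807 K/W
R_dense concrete = L/(kA) = 0.195/(1.71×25.7) = 0.004437 K/W
Sum of known resistances R_other = 0.01627 K/W
Total R = ΔT/Q = 39/539 = 0.07236 K/W
R_polyurethane foam = R_total − R_other = 0.05609 K/W
k = L/(R·A) = 0.045/(0.05609×25.7)

k ≈ 0.0312 W/(m·K)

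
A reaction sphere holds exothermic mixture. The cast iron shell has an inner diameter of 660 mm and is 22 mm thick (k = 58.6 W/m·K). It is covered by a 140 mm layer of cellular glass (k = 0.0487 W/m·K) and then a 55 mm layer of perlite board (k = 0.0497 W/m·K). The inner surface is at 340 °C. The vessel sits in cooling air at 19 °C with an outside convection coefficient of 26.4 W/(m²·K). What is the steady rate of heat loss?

Each spherical layer contributes R = (1/r_i − 1/r_o)/(4πk):
R_cast iron shell = (1/0.33 − 1/0.352)/(4π×58.6) = 2.572×10^-4 K/W
R_cellular glass = (1/0.352 − 1/0.492)/(4π×0.0487) = 1.321 K/W
R_perlite board = (1/0.492 − 1/0.547)/(4π×0.0497) = 0.3272 K/W
R_outer film = 1/(h·4πr_o²) = 1/(26.4×4π×0.547²) = 0.01007 K/W
R_total = 1.658 K/W
Q = ΔT/R_total = 321/1.658

Q ≈ 194 W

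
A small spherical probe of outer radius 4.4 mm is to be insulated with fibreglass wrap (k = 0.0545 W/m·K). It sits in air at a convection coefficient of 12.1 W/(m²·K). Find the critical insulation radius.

For a sphere r_cr = 2k/h = 2×0.0545/12.1
r_cr = 9.01 mm; since the bare radius (4.4 mm) is below r_cr, adding a thin layer of insulation will *increase* heat loss.

r_cr ≈ 9.01 mm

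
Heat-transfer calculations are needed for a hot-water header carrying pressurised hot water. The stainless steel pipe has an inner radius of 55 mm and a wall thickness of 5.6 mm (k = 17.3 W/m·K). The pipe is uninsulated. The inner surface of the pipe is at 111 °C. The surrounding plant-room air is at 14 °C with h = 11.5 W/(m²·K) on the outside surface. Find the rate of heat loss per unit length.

q′ ≈ 423 W/m

Per-layer cylindrical resistances, series-summed:
R_stainless steel pipe wall = ln(60.6/55)/(2π×17.3×1) = 8.92×10^-4 K/W
R_outer film = 1/(h_o·2πr_oL) = 1/(11.5×2π×0.0606×1) = 0.2284 K/W
R_total = 0.2293 K/W
Q = ΔT/R_total = 97/0.2293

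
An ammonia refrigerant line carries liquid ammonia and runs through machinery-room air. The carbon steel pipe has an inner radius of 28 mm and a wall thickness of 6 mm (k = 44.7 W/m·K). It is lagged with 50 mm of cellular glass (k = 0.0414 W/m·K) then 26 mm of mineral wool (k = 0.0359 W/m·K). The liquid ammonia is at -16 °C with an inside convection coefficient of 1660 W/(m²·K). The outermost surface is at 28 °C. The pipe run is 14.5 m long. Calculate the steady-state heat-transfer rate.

Cylindrical conduction, so R = ln(r₂/r₁)/(2πkL) per layer, in series:
R_inner film = 1/(h_i·2πr₁L) = 1/(1660×2π×0.028×14.5) = 2.361×10^-4 K/W
R_carbon steel pipe wall = ln(34/28)/(2π×44.7×14.5) = 4.768×10^-5 K/W
R_cellular glass = ln(84/34)/(2π×0.0414×14.5) = 0.2398 K/W
R_mineral wool = ln(110/84)/(2π×0.0359×14.5) = 0.08245 K/W
R_total = 0.3225 K/W
Q = ΔT/R_total = 44/0.3225

Q ≈ 136 W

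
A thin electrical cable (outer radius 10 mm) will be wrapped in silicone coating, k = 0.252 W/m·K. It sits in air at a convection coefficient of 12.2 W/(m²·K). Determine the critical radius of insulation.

r_cr ≈ 20.7 mm

For a cylinder r_cr = k/h = 0.252/12.2
r_cr = 20.7 mm; since the bare radius (10 mm) is below r_cr, adding a thin layer of insulation will *increase* heat loss.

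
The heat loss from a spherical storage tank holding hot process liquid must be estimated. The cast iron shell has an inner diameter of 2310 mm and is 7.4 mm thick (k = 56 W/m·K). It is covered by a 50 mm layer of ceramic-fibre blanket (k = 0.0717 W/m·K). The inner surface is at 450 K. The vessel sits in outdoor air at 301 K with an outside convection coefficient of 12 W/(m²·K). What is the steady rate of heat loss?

Each spherical layer contributes R = (1/r_i − 1/r_o)/(4πk):
R_cast iron shell = (1/1.155 − 1/1.1624)/(4π×56) = 7.832×10^-6 K/W
R_ceramic-fibre blanket = (1/1.1624 − 1/1.2124)/(4π×0.0717) = 0.03938 K/W
R_outer film = 1/(h·4πr_o²) = 1/(12×4π×1.2124²) = 0.004511 K/W
R_total = 0.0439 K/W
Q = ΔT/R_total = 149/0.0439

Q ≈ 3390 W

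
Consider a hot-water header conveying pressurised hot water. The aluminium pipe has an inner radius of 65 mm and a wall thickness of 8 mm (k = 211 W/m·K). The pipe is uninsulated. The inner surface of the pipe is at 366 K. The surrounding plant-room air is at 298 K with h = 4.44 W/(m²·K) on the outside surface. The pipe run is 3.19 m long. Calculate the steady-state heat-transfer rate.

Q ≈ 442 W

Radial resistances (cylindrical: R_cond = ln(r_o/r_i)/(2πkL), R_conv = 1/(h·2πrL)):
R_aluminium pipe wall = ln(73/65)/(2π×211×3.19) = 2.745×10^-5 K/W
R_outer film = 1/(h_o·2πr_oL) = 1/(4.44×2π×0.073×3.19) = 0.1539 K/W
R_total = 0.154 K/W
Q = ΔT/R_total = 68/0.154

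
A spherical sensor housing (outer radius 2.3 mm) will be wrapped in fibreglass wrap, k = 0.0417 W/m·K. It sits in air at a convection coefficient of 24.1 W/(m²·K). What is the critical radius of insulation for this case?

For a sphere r_cr = 2k/h = 2×0.0417/24.1
r_cr = 3.46 mm; since the bare radius (2.3 mm) is below r_cr, adding a thin layer of insulation will *increase* heat loss.

r_cr ≈ 3.46 mm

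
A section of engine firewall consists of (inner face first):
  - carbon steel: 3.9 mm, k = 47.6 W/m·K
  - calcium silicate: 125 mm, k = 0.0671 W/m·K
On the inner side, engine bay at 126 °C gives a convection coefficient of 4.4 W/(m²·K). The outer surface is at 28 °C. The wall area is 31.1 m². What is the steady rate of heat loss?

Model the wall as resistances in series:
R_inner film = 1/(h_i·A) = 1/(4.4×31.1) = 0.007308 K/W
R_carbon steel = L/(kA) = 0.0039/(47.6×31.1) = 2.634×10^-6 K/W
R_calcium silicate = L/(kA) = 0.125/(0.0671×31.1) = 0.0599 K/W
R_total = 0.06721 K/W
Q = ΔT / R_total = 98 / 0.06721

Q ≈ 1460 W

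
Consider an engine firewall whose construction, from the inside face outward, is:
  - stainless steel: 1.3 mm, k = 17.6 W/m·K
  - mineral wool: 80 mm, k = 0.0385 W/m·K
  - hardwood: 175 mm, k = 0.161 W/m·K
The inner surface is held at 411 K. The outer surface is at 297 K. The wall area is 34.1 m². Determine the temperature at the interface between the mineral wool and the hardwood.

Model the wall as resistances in series:
R_stainless steel = L/(kA) = 0.0013/(17.6×34.1) = 2.166×10^-6 K/W
R_mineral wool = L/(kA) = 0.08/(0.0385×34.1) = 0.06094 K/W
R_hardwood = L/(kA) = 0.175/(0.161×34.1) = 0.03188 K/W
R_total = 0.09281 K/W;  Q = ΔT/R_total = 114/0.09281 = 1228 W
T_interface = T_inner − Q·ΣR(inner→interface) = 411 − 1230×0.06094

T ≈ 336 K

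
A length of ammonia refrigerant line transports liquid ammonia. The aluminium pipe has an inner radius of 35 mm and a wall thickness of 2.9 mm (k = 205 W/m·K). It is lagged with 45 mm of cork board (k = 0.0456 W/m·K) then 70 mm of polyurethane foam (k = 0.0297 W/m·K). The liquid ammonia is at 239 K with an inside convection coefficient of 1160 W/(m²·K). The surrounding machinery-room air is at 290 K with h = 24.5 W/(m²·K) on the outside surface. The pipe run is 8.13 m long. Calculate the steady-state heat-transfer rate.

Q ≈ 68.4 W

Per-layer cylindrical resistances, series-summed:
R_inner film = 1/(h_i·2πr₁L) = 1/(1160×2π×0.035×8.13) = 4.822×10^-4 K/W
R_aluminium pipe wall = ln(37.9/35)/(2π×205×8.13) = 7.602×10^-6 K/W
R_cork board = ln(82.9/37.9)/(2π×0.0456×8.13) = 0.336 K/W
R_polyurethane foam = ln(152.9/82.9)/(2π×0.0297×8.13) = 0.4035 K/W
R_outer film = 1/(h_o·2πr_oL) = 1/(24.5×2π×0.1529×8.13) = 0.005226 K/W
R_total = 0.7452 K/W
Q = ΔT/R_total = 51/0.7452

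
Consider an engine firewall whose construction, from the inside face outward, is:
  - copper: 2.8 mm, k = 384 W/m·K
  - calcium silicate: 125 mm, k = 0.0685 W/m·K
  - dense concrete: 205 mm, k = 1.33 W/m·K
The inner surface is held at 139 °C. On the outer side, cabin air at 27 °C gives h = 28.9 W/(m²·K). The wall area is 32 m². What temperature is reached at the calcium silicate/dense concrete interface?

T ≈ 37.5 °C

Model the wall as resistances in series:
R_copper = L/(kA) = 0.0028/(384×32) = 2.279×10^-7 K/W
R_calcium silicate = L/(kA) = 0.125/(0.0685×32) = 0.05703 K/W
R_dense concrete = L/(kA) = 0.205/(1.33×32) = 0.004817 K/W
R_outer film = 1/(h_o·A) = 1/(28.9×32) = 0.001081 K/W
R_total = 0.06292 K/W;  Q = ΔT/R_total = 112/0.06292 = 1780 W
T_interface = T_inner − Q·ΣR(inner→interface) = 139 − 1780×0.05703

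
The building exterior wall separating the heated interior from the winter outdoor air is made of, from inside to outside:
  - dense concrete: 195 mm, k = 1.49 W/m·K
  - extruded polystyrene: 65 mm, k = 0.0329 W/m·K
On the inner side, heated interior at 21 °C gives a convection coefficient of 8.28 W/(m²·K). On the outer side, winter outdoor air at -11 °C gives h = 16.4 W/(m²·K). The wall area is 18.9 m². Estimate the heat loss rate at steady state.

Thermal resistances in series:
R_inner film = 1/(h_i·A) = 1/(8.28×18.9) = 0.00639 K/W
R_dense concrete = L/(kA) = 0.195/(1.49×18.9) = 0.006924 K/W
R_extruded polystyrene = L/(kA) = 0.065/(0.0329×18.9) = 0.1045 K/W
R_outer film = 1/(h_o·A) = 1/(16.4×18.9) = 0.003226 K/W
R_total = 0.1211 K/W
Q = ΔT / R_total = 32 / 0.1211

Q ≈ 264 W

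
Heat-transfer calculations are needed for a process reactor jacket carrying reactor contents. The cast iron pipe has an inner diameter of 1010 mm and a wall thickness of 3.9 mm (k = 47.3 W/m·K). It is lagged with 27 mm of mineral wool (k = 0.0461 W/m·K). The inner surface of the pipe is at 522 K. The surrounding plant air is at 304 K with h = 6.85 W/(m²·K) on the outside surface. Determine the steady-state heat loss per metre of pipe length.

For a radial system each layer contributes R = ln(r_out/r_in)/(2πkL); films add R = 1/(hA).
R_cast iron pipe wall = ln(508.9/505)/(2π×47.3×1) = 2.589×10^-5 K/W
R_mineral wool = ln(535.9/508.9)/(2π×0.0461×1) = 0.1785 K/W
R_outer film = 1/(h_o·2πr_oL) = 1/(6.85×2π×0.5359×1) = 0.04336 K/W
R_total = 0.2219 K/W
Q = ΔT/R_total = 218/0.2219

q′ ≈ 983 W/m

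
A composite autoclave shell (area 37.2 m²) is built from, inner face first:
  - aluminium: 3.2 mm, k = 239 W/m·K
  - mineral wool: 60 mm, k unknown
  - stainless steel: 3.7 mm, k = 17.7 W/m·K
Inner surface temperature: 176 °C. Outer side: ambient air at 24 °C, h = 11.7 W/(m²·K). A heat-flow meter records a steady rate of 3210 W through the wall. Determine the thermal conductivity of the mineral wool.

Thermal resistances in series:
R_aluminium = L/(kA) = 0.0032/(239×37.2) = 3.599×10^-7 K/W
R_stainless steel = L/(kA) = 0.0037/(17.7×37.2) = 5.619×10^-6 K/W
R_outer film = 1/(h_o·A) = 1/(11.7×37.2) = 0.002298 K/W
Sum of known resistances R_other = 0.002304 K/W
Total R = ΔT/Q = 152/3210 = 0.04735 K/W
R_mineral wool = R_total − R_other = 0.04505 K/W
k = L/(R·A) = 0.06/(0.04505×37.2)

k ≈ 0.0358 W/(m·K)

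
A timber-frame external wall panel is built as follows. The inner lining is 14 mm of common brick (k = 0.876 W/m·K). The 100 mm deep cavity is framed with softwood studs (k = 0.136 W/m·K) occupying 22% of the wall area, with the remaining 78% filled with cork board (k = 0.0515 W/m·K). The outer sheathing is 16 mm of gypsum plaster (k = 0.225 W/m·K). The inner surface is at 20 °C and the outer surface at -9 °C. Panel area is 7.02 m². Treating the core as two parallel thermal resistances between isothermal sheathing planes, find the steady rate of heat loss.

Sheathing layers in series; stud and cavity paths in parallel between them.
R_inner = 0.014/(0.876×7.02) = 0.002277 K/W
R_stud  = 0.1/(0.136×0.22×7.02) = 0.4761 K/W
R_cav   = 0.1/(0.0515×0.78×7.02) = 0.3546 K/W
1/R_core = 1/R_stud + 1/R_cav → R_core = 0.2032 K/W
R_outer = 0.016/(0.225×7.02) = 0.01013 K/W
R_total = 0.2156 K/W
Q = ΔT/R_total = 29/0.2156

Q ≈ 134 W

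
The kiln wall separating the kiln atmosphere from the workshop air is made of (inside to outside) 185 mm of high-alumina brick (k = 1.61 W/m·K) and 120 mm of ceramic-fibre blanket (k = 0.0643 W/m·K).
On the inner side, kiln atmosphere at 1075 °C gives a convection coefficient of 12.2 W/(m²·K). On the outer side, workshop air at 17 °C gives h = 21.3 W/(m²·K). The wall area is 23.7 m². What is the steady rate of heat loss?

Series thermal resistances:
R_inner film = 1/(h_i·A) = 1/(12.2×23.7) = 0.003459 K/W
R_high-alumina brick = L/(kA) = 0.185/(1.61×23.7) = 0.004848 K/W
R_ceramic-fibre blanket = L/(kA) = 0.12/(0.0643×23.7) = 0.07874 K/W
R_outer film = 1/(h_o·A) = 1/(21.3×23.7) = 0.001981 K/W
R_total = 0.08903 K/W
Q = ΔT / R_total = 1058 / 0.08903

Q ≈ 11900 W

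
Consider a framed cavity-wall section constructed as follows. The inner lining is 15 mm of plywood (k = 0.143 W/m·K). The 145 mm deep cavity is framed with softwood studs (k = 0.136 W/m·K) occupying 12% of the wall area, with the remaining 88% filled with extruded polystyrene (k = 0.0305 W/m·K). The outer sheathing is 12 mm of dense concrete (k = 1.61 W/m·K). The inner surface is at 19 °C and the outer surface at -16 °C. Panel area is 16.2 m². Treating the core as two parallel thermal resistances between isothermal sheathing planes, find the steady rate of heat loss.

Sheathing layers in series; stud and cavity paths in parallel between them.
R_inner = 0.015/(0.143×16.2) = 0.006475 K/W
R_stud  = 0.145/(0.136×0.12×16.2) = 0.5484 K/W
R_cav   = 0.145/(0.0305×0.88×16.2) = 0.3335 K/W
1/R_core = 1/R_stud + 1/R_cav → R_core = 0.2074 K/W
R_outer = 0.012/(1.61×16.2) = 4.601×10^-4 K/W
R_total = 0.2143 K/W
Q = ΔT/R_total = 35/0.2143

Q ≈ 163 W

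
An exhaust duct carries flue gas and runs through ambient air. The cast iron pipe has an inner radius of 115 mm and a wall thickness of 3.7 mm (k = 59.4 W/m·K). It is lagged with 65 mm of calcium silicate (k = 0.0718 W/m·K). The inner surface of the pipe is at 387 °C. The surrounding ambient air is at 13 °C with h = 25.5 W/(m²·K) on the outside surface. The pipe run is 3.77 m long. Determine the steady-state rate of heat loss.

Treating each annulus and film as a series resistance:
R_cast iron pipe wall = ln(118.7/115)/(2π×59.4×3.77) = 2.251×10^-5 K/W
R_calcium silicate = ln(183.7/118.7)/(2π×0.0718×3.77) = 0.2568 K/W
R_outer film = 1/(h_o·2πr_oL) = 1/(25.5×2π×0.1837×3.77) = 0.009012 K/W
R_total = 0.2658 K/W
Q = ΔT/R_total = 374/0.2658

Q ≈ 1410 W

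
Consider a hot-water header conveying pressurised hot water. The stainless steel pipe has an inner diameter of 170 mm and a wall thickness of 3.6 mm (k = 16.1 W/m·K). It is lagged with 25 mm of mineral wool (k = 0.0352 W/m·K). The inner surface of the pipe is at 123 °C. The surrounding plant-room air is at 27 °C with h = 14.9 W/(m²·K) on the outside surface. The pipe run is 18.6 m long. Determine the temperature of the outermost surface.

Treating each annulus and film as a series resistance:
R_stainless steel pipe wall = ln(88.6/85)/(2π×16.1×18.6) = 2.205×10^-5 K/W
R_mineral wool = ln(113.6/88.6)/(2π×0.0352×18.6) = 0.06042 K/W
R_outer film = 1/(h_o·2πr_oL) = 1/(14.9×2π×0.1136×18.6) = 0.005055 K/W
R_total = 0.0655 K/W
Q = ΔT/R_total = 96/0.0655
Q = 1470 W
T_interface = T_inner − Q·ΣR(inner→interface) = 123 − 1470×0.06044

T ≈ 34.4 °C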